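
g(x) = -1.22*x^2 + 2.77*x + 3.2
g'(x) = 2.77 - 2.44*x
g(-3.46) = -20.99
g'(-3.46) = 11.21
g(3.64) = -2.88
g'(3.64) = -6.11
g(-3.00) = -16.09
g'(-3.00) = 10.09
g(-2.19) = -8.72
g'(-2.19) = 8.11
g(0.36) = 4.04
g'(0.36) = 1.89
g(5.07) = -14.12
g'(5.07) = -9.60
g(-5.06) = -42.05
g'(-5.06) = 15.12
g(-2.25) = -9.21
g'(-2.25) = 8.26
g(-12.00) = -205.72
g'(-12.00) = 32.05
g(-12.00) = -205.72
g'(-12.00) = 32.05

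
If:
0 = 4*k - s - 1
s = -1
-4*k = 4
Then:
No Solution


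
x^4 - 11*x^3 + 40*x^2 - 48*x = x*(x - 4)^2*(x - 3)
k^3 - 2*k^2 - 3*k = k*(k - 3)*(k + 1)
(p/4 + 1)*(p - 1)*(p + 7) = p^3/4 + 5*p^2/2 + 17*p/4 - 7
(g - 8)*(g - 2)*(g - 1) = g^3 - 11*g^2 + 26*g - 16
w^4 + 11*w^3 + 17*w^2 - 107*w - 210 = (w - 3)*(w + 2)*(w + 5)*(w + 7)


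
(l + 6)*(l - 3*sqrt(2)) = l^2 - 3*sqrt(2)*l + 6*l - 18*sqrt(2)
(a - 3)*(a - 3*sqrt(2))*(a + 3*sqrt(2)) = a^3 - 3*a^2 - 18*a + 54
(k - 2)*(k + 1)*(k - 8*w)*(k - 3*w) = k^4 - 11*k^3*w - k^3 + 24*k^2*w^2 + 11*k^2*w - 2*k^2 - 24*k*w^2 + 22*k*w - 48*w^2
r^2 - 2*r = r*(r - 2)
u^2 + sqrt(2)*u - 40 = (u - 4*sqrt(2))*(u + 5*sqrt(2))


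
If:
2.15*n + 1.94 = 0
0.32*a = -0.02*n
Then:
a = 0.06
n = -0.90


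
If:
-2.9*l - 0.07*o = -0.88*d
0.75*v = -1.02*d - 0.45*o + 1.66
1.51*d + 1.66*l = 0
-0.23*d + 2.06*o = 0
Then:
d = 0.00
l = 0.00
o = 0.00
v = 2.21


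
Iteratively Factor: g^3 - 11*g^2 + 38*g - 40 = (g - 2)*(g^2 - 9*g + 20) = (g - 4)*(g - 2)*(g - 5)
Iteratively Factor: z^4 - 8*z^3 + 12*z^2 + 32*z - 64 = (z - 4)*(z^3 - 4*z^2 - 4*z + 16) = (z - 4)*(z - 2)*(z^2 - 2*z - 8) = (z - 4)^2*(z - 2)*(z + 2)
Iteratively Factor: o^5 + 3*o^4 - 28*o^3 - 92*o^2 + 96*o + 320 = (o + 4)*(o^4 - o^3 - 24*o^2 + 4*o + 80) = (o - 2)*(o + 4)*(o^3 + o^2 - 22*o - 40) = (o - 2)*(o + 4)^2*(o^2 - 3*o - 10) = (o - 2)*(o + 2)*(o + 4)^2*(o - 5)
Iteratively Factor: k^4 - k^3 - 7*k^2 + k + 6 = (k - 1)*(k^3 - 7*k - 6) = (k - 1)*(k + 2)*(k^2 - 2*k - 3) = (k - 3)*(k - 1)*(k + 2)*(k + 1)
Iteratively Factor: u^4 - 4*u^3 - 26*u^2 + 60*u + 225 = (u + 3)*(u^3 - 7*u^2 - 5*u + 75) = (u + 3)^2*(u^2 - 10*u + 25) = (u - 5)*(u + 3)^2*(u - 5)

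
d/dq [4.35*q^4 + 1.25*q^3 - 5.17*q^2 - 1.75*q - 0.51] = 17.4*q^3 + 3.75*q^2 - 10.34*q - 1.75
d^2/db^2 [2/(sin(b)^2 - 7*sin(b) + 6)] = 2*(-4*sin(b)^3 + 17*sin(b)^2 - 2*sin(b) - 86)/((sin(b) - 6)^3*(sin(b) - 1)^2)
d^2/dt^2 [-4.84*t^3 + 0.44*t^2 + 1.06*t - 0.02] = 0.88 - 29.04*t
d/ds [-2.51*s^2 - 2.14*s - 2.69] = -5.02*s - 2.14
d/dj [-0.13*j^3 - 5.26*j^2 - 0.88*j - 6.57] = -0.39*j^2 - 10.52*j - 0.88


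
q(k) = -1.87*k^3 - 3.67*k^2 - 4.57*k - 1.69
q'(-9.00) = -392.92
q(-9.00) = 1105.40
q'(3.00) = -77.08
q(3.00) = -98.92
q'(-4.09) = -68.39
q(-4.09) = 83.55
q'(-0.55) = -2.23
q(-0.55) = 0.02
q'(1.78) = -35.41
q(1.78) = -32.00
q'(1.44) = -26.77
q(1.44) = -21.46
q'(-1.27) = -4.30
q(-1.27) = 2.03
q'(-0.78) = -2.26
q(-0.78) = 0.53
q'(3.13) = -82.50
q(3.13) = -109.29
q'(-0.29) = -2.91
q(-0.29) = -0.63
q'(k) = -5.61*k^2 - 7.34*k - 4.57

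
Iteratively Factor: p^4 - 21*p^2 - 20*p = (p + 4)*(p^3 - 4*p^2 - 5*p) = (p + 1)*(p + 4)*(p^2 - 5*p) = p*(p + 1)*(p + 4)*(p - 5)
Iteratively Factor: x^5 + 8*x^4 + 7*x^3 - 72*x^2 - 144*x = (x + 4)*(x^4 + 4*x^3 - 9*x^2 - 36*x) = (x + 4)^2*(x^3 - 9*x) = (x - 3)*(x + 4)^2*(x^2 + 3*x) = (x - 3)*(x + 3)*(x + 4)^2*(x)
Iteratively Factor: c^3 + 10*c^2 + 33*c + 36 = (c + 3)*(c^2 + 7*c + 12) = (c + 3)^2*(c + 4)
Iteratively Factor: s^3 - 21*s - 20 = (s + 4)*(s^2 - 4*s - 5) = (s - 5)*(s + 4)*(s + 1)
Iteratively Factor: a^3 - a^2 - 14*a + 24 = (a - 3)*(a^2 + 2*a - 8) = (a - 3)*(a - 2)*(a + 4)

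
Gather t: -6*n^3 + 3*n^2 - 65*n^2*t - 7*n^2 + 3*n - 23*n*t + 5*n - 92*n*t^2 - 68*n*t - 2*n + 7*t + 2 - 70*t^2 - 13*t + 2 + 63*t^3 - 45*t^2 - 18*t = -6*n^3 - 4*n^2 + 6*n + 63*t^3 + t^2*(-92*n - 115) + t*(-65*n^2 - 91*n - 24) + 4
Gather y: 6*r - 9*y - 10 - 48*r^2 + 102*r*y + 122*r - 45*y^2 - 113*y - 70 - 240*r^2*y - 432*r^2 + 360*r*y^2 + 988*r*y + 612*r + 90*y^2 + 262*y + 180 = -480*r^2 + 740*r + y^2*(360*r + 45) + y*(-240*r^2 + 1090*r + 140) + 100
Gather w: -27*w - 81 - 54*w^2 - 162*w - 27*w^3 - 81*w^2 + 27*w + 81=-27*w^3 - 135*w^2 - 162*w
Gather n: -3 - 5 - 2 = -10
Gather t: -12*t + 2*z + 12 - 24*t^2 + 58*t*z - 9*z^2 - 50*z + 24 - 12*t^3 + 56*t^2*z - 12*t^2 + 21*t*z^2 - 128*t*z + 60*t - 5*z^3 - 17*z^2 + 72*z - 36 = -12*t^3 + t^2*(56*z - 36) + t*(21*z^2 - 70*z + 48) - 5*z^3 - 26*z^2 + 24*z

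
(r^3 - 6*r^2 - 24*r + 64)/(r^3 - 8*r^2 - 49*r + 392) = (r^2 + 2*r - 8)/(r^2 - 49)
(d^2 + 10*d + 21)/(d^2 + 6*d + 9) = (d + 7)/(d + 3)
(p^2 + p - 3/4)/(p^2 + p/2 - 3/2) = (p - 1/2)/(p - 1)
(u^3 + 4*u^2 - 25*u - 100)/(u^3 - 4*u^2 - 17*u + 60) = (u + 5)/(u - 3)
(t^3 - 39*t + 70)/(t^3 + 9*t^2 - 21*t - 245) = (t - 2)/(t + 7)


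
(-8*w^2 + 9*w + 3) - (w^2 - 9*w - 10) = -9*w^2 + 18*w + 13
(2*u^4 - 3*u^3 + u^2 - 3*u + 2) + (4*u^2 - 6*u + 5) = 2*u^4 - 3*u^3 + 5*u^2 - 9*u + 7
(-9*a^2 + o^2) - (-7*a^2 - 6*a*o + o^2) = -2*a^2 + 6*a*o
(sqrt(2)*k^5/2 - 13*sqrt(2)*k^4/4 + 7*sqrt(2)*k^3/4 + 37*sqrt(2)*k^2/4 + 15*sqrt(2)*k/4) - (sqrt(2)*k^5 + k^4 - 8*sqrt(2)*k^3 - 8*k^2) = -sqrt(2)*k^5/2 - 13*sqrt(2)*k^4/4 - k^4 + 39*sqrt(2)*k^3/4 + 8*k^2 + 37*sqrt(2)*k^2/4 + 15*sqrt(2)*k/4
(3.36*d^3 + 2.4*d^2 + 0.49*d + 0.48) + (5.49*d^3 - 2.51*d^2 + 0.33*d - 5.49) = 8.85*d^3 - 0.11*d^2 + 0.82*d - 5.01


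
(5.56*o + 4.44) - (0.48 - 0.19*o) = 5.75*o + 3.96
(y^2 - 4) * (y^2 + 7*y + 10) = y^4 + 7*y^3 + 6*y^2 - 28*y - 40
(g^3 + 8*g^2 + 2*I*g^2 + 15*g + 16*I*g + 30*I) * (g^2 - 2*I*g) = g^5 + 8*g^4 + 19*g^3 + 32*g^2 + 60*g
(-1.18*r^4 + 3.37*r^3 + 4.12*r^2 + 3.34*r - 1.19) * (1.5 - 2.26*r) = 2.6668*r^5 - 9.3862*r^4 - 4.2562*r^3 - 1.3684*r^2 + 7.6994*r - 1.785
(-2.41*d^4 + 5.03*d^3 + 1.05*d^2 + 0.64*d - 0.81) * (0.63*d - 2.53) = -1.5183*d^5 + 9.2662*d^4 - 12.0644*d^3 - 2.2533*d^2 - 2.1295*d + 2.0493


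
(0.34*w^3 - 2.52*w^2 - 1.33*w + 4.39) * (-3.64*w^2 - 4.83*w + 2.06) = -1.2376*w^5 + 7.5306*w^4 + 17.7132*w^3 - 14.7469*w^2 - 23.9435*w + 9.0434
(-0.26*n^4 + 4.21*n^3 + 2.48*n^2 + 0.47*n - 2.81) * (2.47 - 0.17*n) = 0.0442*n^5 - 1.3579*n^4 + 9.9771*n^3 + 6.0457*n^2 + 1.6386*n - 6.9407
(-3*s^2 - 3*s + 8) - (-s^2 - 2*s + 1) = -2*s^2 - s + 7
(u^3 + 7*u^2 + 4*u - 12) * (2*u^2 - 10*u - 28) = 2*u^5 + 4*u^4 - 90*u^3 - 260*u^2 + 8*u + 336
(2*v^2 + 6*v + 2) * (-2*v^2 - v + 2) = -4*v^4 - 14*v^3 - 6*v^2 + 10*v + 4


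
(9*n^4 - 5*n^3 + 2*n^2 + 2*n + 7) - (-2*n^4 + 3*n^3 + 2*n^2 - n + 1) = 11*n^4 - 8*n^3 + 3*n + 6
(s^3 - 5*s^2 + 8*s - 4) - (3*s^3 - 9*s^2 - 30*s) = -2*s^3 + 4*s^2 + 38*s - 4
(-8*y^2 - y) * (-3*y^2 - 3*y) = 24*y^4 + 27*y^3 + 3*y^2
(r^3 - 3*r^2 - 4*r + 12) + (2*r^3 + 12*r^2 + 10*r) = 3*r^3 + 9*r^2 + 6*r + 12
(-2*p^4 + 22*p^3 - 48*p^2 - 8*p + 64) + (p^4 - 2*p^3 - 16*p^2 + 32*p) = -p^4 + 20*p^3 - 64*p^2 + 24*p + 64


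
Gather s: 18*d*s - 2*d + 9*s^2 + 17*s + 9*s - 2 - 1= -2*d + 9*s^2 + s*(18*d + 26) - 3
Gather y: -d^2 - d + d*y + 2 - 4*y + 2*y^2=-d^2 - d + 2*y^2 + y*(d - 4) + 2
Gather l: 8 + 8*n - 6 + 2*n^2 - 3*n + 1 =2*n^2 + 5*n + 3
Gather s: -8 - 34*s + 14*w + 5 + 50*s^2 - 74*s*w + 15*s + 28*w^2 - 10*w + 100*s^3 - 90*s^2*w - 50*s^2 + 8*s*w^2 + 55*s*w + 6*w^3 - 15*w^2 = 100*s^3 - 90*s^2*w + s*(8*w^2 - 19*w - 19) + 6*w^3 + 13*w^2 + 4*w - 3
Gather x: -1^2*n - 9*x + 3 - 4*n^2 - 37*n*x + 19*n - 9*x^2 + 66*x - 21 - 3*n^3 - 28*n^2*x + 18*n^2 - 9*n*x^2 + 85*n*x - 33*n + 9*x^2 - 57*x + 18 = -3*n^3 + 14*n^2 - 9*n*x^2 - 15*n + x*(-28*n^2 + 48*n)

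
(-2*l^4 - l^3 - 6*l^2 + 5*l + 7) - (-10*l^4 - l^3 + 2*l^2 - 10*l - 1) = 8*l^4 - 8*l^2 + 15*l + 8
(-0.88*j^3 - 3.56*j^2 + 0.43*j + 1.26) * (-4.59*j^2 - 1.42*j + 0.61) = 4.0392*j^5 + 17.59*j^4 + 2.5447*j^3 - 8.5656*j^2 - 1.5269*j + 0.7686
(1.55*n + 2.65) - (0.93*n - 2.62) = 0.62*n + 5.27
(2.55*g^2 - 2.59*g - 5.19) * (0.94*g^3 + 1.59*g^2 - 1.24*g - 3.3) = 2.397*g^5 + 1.6199*g^4 - 12.1587*g^3 - 13.4555*g^2 + 14.9826*g + 17.127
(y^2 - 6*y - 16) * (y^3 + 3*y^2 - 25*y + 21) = y^5 - 3*y^4 - 59*y^3 + 123*y^2 + 274*y - 336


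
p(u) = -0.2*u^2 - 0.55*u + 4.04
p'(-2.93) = 0.62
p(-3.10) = 3.82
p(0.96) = 3.33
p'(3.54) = -1.97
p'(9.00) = -4.15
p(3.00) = 0.59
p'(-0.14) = -0.49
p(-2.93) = 3.93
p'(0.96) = -0.93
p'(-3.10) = 0.69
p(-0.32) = 4.20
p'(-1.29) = -0.03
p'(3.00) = -1.75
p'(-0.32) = -0.42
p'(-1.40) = 0.01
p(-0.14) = 4.11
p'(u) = -0.4*u - 0.55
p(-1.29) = 4.42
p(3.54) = -0.41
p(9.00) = -17.11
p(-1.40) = 4.42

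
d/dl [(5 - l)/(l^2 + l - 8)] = (-l^2 - l + (l - 5)*(2*l + 1) + 8)/(l^2 + l - 8)^2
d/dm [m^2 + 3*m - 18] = 2*m + 3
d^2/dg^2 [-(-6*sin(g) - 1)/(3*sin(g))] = (cos(g)^2 + 1)/(3*sin(g)^3)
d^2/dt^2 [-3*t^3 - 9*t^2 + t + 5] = -18*t - 18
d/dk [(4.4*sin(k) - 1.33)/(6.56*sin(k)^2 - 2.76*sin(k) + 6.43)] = (-28.864*sin(k)^2 + 17.4496*sin(k) + 24.6212)*cos(k)/(43.0336*sin(k)^4 - 36.2112*sin(k)^3 + 91.9792*sin(k)^2 - 35.4936*sin(k) + 41.3449)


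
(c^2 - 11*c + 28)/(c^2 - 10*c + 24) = (c - 7)/(c - 6)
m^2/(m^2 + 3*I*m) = m/(m + 3*I)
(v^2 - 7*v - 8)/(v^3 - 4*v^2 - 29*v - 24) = 1/(v + 3)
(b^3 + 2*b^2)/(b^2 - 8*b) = b*(b + 2)/(b - 8)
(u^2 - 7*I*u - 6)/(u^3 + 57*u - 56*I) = (u - 6*I)/(u^2 + I*u + 56)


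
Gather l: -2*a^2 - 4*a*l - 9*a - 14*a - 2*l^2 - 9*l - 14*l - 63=-2*a^2 - 23*a - 2*l^2 + l*(-4*a - 23) - 63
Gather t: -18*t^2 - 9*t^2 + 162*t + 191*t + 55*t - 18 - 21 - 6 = -27*t^2 + 408*t - 45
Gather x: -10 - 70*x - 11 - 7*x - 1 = -77*x - 22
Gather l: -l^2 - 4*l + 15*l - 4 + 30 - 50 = -l^2 + 11*l - 24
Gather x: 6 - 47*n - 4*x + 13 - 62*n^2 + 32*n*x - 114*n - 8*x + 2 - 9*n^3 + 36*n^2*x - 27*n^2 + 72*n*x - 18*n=-9*n^3 - 89*n^2 - 179*n + x*(36*n^2 + 104*n - 12) + 21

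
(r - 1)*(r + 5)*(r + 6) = r^3 + 10*r^2 + 19*r - 30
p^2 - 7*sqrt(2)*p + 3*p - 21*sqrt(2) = (p + 3)*(p - 7*sqrt(2))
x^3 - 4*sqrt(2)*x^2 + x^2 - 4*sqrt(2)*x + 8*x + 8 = (x + 1)*(x - 2*sqrt(2))^2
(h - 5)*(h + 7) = h^2 + 2*h - 35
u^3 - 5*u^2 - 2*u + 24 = (u - 4)*(u - 3)*(u + 2)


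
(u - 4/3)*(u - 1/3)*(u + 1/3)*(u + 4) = u^4 + 8*u^3/3 - 49*u^2/9 - 8*u/27 + 16/27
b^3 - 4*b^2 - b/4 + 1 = (b - 4)*(b - 1/2)*(b + 1/2)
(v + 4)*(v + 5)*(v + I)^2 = v^4 + 9*v^3 + 2*I*v^3 + 19*v^2 + 18*I*v^2 - 9*v + 40*I*v - 20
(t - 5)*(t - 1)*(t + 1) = t^3 - 5*t^2 - t + 5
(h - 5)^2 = h^2 - 10*h + 25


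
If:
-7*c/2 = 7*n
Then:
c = -2*n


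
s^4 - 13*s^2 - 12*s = s*(s - 4)*(s + 1)*(s + 3)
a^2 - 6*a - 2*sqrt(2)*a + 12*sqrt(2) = (a - 6)*(a - 2*sqrt(2))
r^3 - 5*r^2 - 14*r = r*(r - 7)*(r + 2)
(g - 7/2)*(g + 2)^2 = g^3 + g^2/2 - 10*g - 14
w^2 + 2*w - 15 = (w - 3)*(w + 5)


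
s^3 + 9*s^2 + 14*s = s*(s + 2)*(s + 7)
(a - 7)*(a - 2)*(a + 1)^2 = a^4 - 7*a^3 - 3*a^2 + 19*a + 14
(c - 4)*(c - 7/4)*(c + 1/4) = c^3 - 11*c^2/2 + 89*c/16 + 7/4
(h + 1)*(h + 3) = h^2 + 4*h + 3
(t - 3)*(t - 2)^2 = t^3 - 7*t^2 + 16*t - 12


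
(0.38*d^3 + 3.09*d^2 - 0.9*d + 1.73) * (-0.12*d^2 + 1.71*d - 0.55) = -0.0456*d^5 + 0.279*d^4 + 5.1829*d^3 - 3.4461*d^2 + 3.4533*d - 0.9515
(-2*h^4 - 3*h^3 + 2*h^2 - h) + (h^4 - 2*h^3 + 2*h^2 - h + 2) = -h^4 - 5*h^3 + 4*h^2 - 2*h + 2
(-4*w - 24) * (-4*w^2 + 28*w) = 16*w^3 - 16*w^2 - 672*w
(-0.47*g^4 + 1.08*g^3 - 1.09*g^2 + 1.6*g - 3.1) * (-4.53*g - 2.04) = 2.1291*g^5 - 3.9336*g^4 + 2.7345*g^3 - 5.0244*g^2 + 10.779*g + 6.324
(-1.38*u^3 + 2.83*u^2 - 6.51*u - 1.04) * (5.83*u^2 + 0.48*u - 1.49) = -8.0454*u^5 + 15.8365*u^4 - 34.5387*u^3 - 13.4047*u^2 + 9.2007*u + 1.5496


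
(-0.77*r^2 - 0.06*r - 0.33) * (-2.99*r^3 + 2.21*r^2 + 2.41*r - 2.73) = 2.3023*r^5 - 1.5223*r^4 - 1.0016*r^3 + 1.2282*r^2 - 0.6315*r + 0.9009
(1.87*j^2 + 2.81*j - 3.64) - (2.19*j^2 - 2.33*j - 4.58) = -0.32*j^2 + 5.14*j + 0.94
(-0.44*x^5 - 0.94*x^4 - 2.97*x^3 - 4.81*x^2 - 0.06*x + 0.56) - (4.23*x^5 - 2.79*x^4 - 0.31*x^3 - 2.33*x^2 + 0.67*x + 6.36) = -4.67*x^5 + 1.85*x^4 - 2.66*x^3 - 2.48*x^2 - 0.73*x - 5.8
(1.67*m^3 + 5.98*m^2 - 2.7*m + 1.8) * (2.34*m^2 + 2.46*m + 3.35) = 3.9078*m^5 + 18.1014*m^4 + 13.9873*m^3 + 17.603*m^2 - 4.617*m + 6.03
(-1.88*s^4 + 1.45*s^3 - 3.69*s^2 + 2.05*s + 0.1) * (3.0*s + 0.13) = -5.64*s^5 + 4.1056*s^4 - 10.8815*s^3 + 5.6703*s^2 + 0.5665*s + 0.013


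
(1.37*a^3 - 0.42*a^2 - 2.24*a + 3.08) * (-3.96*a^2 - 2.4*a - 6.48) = -5.4252*a^5 - 1.6248*a^4 + 1.0008*a^3 - 4.0992*a^2 + 7.1232*a - 19.9584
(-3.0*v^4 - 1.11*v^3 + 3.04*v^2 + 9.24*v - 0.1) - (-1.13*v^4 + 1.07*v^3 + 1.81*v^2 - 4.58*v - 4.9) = -1.87*v^4 - 2.18*v^3 + 1.23*v^2 + 13.82*v + 4.8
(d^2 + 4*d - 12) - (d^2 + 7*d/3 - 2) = 5*d/3 - 10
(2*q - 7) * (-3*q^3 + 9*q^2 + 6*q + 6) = -6*q^4 + 39*q^3 - 51*q^2 - 30*q - 42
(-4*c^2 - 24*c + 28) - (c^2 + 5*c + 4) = -5*c^2 - 29*c + 24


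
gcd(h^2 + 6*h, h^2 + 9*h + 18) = h + 6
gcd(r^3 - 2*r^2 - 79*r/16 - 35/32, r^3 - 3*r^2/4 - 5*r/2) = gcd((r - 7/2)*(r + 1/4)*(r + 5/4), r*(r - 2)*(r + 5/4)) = r + 5/4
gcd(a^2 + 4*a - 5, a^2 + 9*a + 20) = a + 5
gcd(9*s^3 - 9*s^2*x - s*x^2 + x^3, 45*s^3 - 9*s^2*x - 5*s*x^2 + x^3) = -9*s^2 + x^2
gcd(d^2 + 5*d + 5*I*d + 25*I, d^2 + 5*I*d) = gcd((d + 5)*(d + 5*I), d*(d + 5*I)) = d + 5*I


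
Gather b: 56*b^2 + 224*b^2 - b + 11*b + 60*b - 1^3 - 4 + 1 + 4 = 280*b^2 + 70*b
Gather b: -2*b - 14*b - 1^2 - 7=-16*b - 8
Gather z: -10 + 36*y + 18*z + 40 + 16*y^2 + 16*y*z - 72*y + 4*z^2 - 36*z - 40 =16*y^2 - 36*y + 4*z^2 + z*(16*y - 18) - 10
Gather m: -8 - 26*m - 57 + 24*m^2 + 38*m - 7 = 24*m^2 + 12*m - 72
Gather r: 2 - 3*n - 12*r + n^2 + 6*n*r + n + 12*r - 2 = n^2 + 6*n*r - 2*n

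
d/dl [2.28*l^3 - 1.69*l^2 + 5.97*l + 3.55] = 6.84*l^2 - 3.38*l + 5.97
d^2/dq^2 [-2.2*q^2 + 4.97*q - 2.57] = -4.40000000000000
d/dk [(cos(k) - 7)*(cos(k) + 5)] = 2*(1 - cos(k))*sin(k)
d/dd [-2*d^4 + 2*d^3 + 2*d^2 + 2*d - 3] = -8*d^3 + 6*d^2 + 4*d + 2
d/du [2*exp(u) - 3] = 2*exp(u)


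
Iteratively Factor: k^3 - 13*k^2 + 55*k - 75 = (k - 5)*(k^2 - 8*k + 15) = (k - 5)*(k - 3)*(k - 5)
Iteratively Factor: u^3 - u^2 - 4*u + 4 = (u - 1)*(u^2 - 4) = (u - 2)*(u - 1)*(u + 2)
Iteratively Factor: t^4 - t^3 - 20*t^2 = (t)*(t^3 - t^2 - 20*t) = t*(t - 5)*(t^2 + 4*t) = t^2*(t - 5)*(t + 4)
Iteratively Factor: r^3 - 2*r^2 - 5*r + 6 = (r - 3)*(r^2 + r - 2) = (r - 3)*(r + 2)*(r - 1)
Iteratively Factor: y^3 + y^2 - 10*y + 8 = (y - 1)*(y^2 + 2*y - 8) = (y - 1)*(y + 4)*(y - 2)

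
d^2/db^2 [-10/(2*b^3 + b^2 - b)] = 20*(b*(6*b + 1)*(2*b^2 + b - 1) - (6*b^2 + 2*b - 1)^2)/(b^3*(2*b^2 + b - 1)^3)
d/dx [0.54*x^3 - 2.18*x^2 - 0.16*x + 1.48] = 1.62*x^2 - 4.36*x - 0.16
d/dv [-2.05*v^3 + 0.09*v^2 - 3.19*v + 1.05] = -6.15*v^2 + 0.18*v - 3.19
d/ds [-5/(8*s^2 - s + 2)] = 5*(16*s - 1)/(8*s^2 - s + 2)^2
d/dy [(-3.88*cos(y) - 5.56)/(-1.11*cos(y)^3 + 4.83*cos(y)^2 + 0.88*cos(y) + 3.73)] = (8.6136*cos(y)^3 - 0.225600000000004*cos(y)^2 - 53.7096*cos(y) + 9.5796)*sin(y)/(1.2321*cos(y)^6 - 10.7226*cos(y)^5 + 21.3753*cos(y)^4 + 0.220199999999998*cos(y)^3 + 36.8062*cos(y)^2 + 6.5648*cos(y) + 13.9129)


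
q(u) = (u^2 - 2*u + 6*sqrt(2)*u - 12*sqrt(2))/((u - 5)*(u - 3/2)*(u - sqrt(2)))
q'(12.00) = -0.05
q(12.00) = 0.26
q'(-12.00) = 0.00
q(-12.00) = -0.02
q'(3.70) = -1.73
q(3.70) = -3.17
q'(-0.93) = 0.52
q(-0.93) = 0.66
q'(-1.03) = 0.47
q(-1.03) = 0.61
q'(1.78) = -71.51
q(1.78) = 6.85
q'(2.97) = -0.69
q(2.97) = -2.39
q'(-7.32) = 0.01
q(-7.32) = 0.01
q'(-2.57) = 0.13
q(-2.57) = 0.22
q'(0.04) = 2.05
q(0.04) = 1.68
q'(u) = (2*u - 2 + 6*sqrt(2))/((u - 5)*(u - 3/2)*(u - sqrt(2))) - (u^2 - 2*u + 6*sqrt(2)*u - 12*sqrt(2))/((u - 5)*(u - 3/2)*(u - sqrt(2))^2) - (u^2 - 2*u + 6*sqrt(2)*u - 12*sqrt(2))/((u - 5)*(u - 3/2)^2*(u - sqrt(2))) - (u^2 - 2*u + 6*sqrt(2)*u - 12*sqrt(2))/((u - 5)^2*(u - 3/2)*(u - sqrt(2))) = 2*(-2*u^4 - 24*sqrt(2)*u^3 + 8*u^3 + 13*u^2 + 159*sqrt(2)*u^2 - 342*sqrt(2)*u - 96*u + 132 + 210*sqrt(2))/(4*u^6 - 52*u^5 - 8*sqrt(2)*u^5 + 104*sqrt(2)*u^4 + 237*u^4 - 458*sqrt(2)*u^3 - 494*u^3 + 683*u^2 + 780*sqrt(2)*u^2 - 780*u - 450*sqrt(2)*u + 450)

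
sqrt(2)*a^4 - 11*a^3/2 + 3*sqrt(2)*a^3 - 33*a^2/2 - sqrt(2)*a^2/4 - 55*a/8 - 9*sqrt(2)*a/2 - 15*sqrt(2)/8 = (a + 1/2)*(a + 5/2)*(a - 3*sqrt(2))*(sqrt(2)*a + 1/2)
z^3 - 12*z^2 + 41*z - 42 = (z - 7)*(z - 3)*(z - 2)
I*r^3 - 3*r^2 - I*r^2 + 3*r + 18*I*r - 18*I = (r - 3*I)*(r + 6*I)*(I*r - I)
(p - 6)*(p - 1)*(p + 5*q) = p^3 + 5*p^2*q - 7*p^2 - 35*p*q + 6*p + 30*q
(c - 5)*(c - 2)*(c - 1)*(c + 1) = c^4 - 7*c^3 + 9*c^2 + 7*c - 10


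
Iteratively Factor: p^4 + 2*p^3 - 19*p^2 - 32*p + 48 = (p - 4)*(p^3 + 6*p^2 + 5*p - 12) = (p - 4)*(p + 3)*(p^2 + 3*p - 4) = (p - 4)*(p + 3)*(p + 4)*(p - 1)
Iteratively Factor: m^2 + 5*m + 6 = (m + 3)*(m + 2)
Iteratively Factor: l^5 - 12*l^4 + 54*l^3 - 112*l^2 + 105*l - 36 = (l - 1)*(l^4 - 11*l^3 + 43*l^2 - 69*l + 36) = (l - 3)*(l - 1)*(l^3 - 8*l^2 + 19*l - 12) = (l - 3)*(l - 1)^2*(l^2 - 7*l + 12) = (l - 4)*(l - 3)*(l - 1)^2*(l - 3)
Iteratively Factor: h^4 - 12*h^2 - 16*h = (h + 2)*(h^3 - 2*h^2 - 8*h) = (h + 2)^2*(h^2 - 4*h) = (h - 4)*(h + 2)^2*(h)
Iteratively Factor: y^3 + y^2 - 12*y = (y + 4)*(y^2 - 3*y) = (y - 3)*(y + 4)*(y)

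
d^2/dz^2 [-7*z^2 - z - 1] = -14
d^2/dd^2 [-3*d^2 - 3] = -6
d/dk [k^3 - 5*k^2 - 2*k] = 3*k^2 - 10*k - 2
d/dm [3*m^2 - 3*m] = 6*m - 3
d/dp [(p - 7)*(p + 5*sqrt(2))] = 2*p - 7 + 5*sqrt(2)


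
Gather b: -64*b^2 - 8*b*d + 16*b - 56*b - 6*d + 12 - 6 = -64*b^2 + b*(-8*d - 40) - 6*d + 6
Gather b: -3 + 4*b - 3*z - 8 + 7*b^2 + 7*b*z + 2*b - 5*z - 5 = 7*b^2 + b*(7*z + 6) - 8*z - 16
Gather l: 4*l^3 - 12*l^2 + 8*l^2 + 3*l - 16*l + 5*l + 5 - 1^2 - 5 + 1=4*l^3 - 4*l^2 - 8*l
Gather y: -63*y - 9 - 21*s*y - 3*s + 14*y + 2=-3*s + y*(-21*s - 49) - 7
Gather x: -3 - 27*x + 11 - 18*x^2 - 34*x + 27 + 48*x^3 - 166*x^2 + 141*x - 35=48*x^3 - 184*x^2 + 80*x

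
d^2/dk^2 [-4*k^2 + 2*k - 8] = -8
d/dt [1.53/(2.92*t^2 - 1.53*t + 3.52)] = (2.3409 - 8.9352*t)/(2.92*t^2 - 1.53*t + 3.52)^2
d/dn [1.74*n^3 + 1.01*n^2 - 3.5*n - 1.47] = 5.22*n^2 + 2.02*n - 3.5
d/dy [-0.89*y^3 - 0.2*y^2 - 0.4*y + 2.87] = -2.67*y^2 - 0.4*y - 0.4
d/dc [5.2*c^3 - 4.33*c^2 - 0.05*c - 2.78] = 15.6*c^2 - 8.66*c - 0.05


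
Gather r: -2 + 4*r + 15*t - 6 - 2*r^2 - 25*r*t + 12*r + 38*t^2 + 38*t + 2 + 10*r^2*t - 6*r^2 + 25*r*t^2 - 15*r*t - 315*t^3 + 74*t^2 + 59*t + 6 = r^2*(10*t - 8) + r*(25*t^2 - 40*t + 16) - 315*t^3 + 112*t^2 + 112*t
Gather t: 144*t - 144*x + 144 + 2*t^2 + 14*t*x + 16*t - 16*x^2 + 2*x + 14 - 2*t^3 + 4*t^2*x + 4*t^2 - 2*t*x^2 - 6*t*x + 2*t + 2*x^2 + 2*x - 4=-2*t^3 + t^2*(4*x + 6) + t*(-2*x^2 + 8*x + 162) - 14*x^2 - 140*x + 154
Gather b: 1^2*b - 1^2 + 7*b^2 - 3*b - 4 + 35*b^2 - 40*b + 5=42*b^2 - 42*b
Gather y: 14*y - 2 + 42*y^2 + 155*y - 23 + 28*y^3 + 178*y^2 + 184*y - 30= 28*y^3 + 220*y^2 + 353*y - 55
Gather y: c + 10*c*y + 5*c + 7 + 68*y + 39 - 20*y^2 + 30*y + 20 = 6*c - 20*y^2 + y*(10*c + 98) + 66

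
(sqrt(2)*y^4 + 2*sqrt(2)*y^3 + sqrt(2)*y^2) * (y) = sqrt(2)*y^5 + 2*sqrt(2)*y^4 + sqrt(2)*y^3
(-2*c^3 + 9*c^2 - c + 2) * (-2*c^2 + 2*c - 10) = 4*c^5 - 22*c^4 + 40*c^3 - 96*c^2 + 14*c - 20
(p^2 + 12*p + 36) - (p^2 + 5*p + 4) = 7*p + 32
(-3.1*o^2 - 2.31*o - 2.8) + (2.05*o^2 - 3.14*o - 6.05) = -1.05*o^2 - 5.45*o - 8.85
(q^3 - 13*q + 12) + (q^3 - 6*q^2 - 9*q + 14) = 2*q^3 - 6*q^2 - 22*q + 26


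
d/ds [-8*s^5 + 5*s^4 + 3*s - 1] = -40*s^4 + 20*s^3 + 3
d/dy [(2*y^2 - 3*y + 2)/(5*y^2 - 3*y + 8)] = 3*(3*y^2 + 4*y - 6)/(25*y^4 - 30*y^3 + 89*y^2 - 48*y + 64)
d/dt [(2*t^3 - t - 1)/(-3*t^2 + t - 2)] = ((1 - 6*t^2)*(3*t^2 - t + 2) - (6*t - 1)*(-2*t^3 + t + 1))/(3*t^2 - t + 2)^2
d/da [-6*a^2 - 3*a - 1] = -12*a - 3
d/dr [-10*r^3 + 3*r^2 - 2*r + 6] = -30*r^2 + 6*r - 2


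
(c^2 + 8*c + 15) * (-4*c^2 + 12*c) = -4*c^4 - 20*c^3 + 36*c^2 + 180*c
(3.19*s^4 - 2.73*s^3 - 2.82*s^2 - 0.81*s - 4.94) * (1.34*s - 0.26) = 4.2746*s^5 - 4.4876*s^4 - 3.069*s^3 - 0.3522*s^2 - 6.409*s + 1.2844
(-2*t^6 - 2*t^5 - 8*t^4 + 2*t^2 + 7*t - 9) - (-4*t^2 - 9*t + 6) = -2*t^6 - 2*t^5 - 8*t^4 + 6*t^2 + 16*t - 15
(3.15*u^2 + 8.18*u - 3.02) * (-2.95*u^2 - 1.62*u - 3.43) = -9.2925*u^4 - 29.234*u^3 - 15.1471*u^2 - 23.165*u + 10.3586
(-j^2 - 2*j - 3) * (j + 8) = -j^3 - 10*j^2 - 19*j - 24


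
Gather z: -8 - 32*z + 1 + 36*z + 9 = 4*z + 2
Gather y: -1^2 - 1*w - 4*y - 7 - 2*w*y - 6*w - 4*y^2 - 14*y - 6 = -7*w - 4*y^2 + y*(-2*w - 18) - 14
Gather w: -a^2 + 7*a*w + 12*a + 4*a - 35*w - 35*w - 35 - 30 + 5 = -a^2 + 16*a + w*(7*a - 70) - 60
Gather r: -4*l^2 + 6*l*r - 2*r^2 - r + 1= -4*l^2 - 2*r^2 + r*(6*l - 1) + 1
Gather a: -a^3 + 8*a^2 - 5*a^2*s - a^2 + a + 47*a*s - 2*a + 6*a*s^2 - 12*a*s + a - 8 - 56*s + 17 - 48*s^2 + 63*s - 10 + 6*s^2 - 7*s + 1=-a^3 + a^2*(7 - 5*s) + a*(6*s^2 + 35*s) - 42*s^2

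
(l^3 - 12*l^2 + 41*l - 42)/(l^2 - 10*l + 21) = l - 2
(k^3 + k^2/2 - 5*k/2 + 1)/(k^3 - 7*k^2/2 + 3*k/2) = (k^2 + k - 2)/(k*(k - 3))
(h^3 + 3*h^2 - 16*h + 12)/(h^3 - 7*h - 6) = (-h^3 - 3*h^2 + 16*h - 12)/(-h^3 + 7*h + 6)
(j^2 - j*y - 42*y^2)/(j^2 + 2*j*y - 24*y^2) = (-j + 7*y)/(-j + 4*y)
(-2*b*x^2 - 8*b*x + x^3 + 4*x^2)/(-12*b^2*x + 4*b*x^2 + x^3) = (x + 4)/(6*b + x)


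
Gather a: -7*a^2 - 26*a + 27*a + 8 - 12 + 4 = -7*a^2 + a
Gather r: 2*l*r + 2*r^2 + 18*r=2*r^2 + r*(2*l + 18)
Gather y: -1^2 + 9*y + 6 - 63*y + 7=12 - 54*y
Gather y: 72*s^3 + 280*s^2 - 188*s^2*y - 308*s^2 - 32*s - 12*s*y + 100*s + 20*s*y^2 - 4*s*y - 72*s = 72*s^3 - 28*s^2 + 20*s*y^2 - 4*s + y*(-188*s^2 - 16*s)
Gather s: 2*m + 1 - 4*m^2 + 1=-4*m^2 + 2*m + 2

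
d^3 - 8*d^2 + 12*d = d*(d - 6)*(d - 2)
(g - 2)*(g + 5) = g^2 + 3*g - 10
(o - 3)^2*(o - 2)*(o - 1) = o^4 - 9*o^3 + 29*o^2 - 39*o + 18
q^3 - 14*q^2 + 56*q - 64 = (q - 8)*(q - 4)*(q - 2)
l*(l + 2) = l^2 + 2*l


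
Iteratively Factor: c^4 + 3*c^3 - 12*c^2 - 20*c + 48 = (c - 2)*(c^3 + 5*c^2 - 2*c - 24) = (c - 2)*(c + 4)*(c^2 + c - 6) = (c - 2)*(c + 3)*(c + 4)*(c - 2)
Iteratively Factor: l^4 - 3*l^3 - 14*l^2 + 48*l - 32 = (l - 1)*(l^3 - 2*l^2 - 16*l + 32) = (l - 1)*(l + 4)*(l^2 - 6*l + 8) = (l - 4)*(l - 1)*(l + 4)*(l - 2)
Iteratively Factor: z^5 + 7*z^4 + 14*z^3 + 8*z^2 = (z)*(z^4 + 7*z^3 + 14*z^2 + 8*z) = z*(z + 4)*(z^3 + 3*z^2 + 2*z) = z*(z + 2)*(z + 4)*(z^2 + z) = z*(z + 1)*(z + 2)*(z + 4)*(z)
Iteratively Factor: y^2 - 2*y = (y - 2)*(y)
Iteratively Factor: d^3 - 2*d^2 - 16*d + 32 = (d - 4)*(d^2 + 2*d - 8) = (d - 4)*(d - 2)*(d + 4)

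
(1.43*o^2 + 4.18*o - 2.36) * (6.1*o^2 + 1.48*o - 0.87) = 8.723*o^4 + 27.6144*o^3 - 9.4537*o^2 - 7.1294*o + 2.0532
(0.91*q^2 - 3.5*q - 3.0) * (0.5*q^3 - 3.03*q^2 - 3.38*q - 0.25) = 0.455*q^5 - 4.5073*q^4 + 6.0292*q^3 + 20.6925*q^2 + 11.015*q + 0.75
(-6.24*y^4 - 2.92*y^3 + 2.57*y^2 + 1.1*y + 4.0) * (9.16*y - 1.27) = -57.1584*y^5 - 18.8224*y^4 + 27.2496*y^3 + 6.8121*y^2 + 35.243*y - 5.08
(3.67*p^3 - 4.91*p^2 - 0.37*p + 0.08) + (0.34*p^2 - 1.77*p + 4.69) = 3.67*p^3 - 4.57*p^2 - 2.14*p + 4.77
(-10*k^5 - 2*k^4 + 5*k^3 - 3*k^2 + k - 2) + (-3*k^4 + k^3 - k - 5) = -10*k^5 - 5*k^4 + 6*k^3 - 3*k^2 - 7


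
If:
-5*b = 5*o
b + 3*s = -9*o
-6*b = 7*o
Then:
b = 0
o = 0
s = 0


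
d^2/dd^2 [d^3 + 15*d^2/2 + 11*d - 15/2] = 6*d + 15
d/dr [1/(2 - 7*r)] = 7/(7*r - 2)^2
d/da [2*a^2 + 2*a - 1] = 4*a + 2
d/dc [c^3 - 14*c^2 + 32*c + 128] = 3*c^2 - 28*c + 32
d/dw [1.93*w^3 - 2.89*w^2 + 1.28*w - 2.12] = 5.79*w^2 - 5.78*w + 1.28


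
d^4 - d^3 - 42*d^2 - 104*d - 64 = (d - 8)*(d + 1)*(d + 2)*(d + 4)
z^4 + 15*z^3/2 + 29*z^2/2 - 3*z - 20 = (z - 1)*(z + 2)*(z + 5/2)*(z + 4)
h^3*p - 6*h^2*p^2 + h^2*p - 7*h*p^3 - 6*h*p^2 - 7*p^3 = (h - 7*p)*(h + p)*(h*p + p)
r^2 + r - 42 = (r - 6)*(r + 7)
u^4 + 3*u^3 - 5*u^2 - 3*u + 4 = (u - 1)^2*(u + 1)*(u + 4)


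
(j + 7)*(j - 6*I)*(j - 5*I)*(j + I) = j^4 + 7*j^3 - 10*I*j^3 - 19*j^2 - 70*I*j^2 - 133*j - 30*I*j - 210*I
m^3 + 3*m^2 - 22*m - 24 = (m - 4)*(m + 1)*(m + 6)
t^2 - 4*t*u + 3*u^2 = (t - 3*u)*(t - u)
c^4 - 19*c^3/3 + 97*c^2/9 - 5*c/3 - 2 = (c - 3)^2*(c - 2/3)*(c + 1/3)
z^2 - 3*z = z*(z - 3)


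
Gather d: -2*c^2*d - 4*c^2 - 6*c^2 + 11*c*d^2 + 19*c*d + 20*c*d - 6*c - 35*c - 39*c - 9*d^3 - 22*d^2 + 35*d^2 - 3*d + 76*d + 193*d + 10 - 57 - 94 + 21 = -10*c^2 - 80*c - 9*d^3 + d^2*(11*c + 13) + d*(-2*c^2 + 39*c + 266) - 120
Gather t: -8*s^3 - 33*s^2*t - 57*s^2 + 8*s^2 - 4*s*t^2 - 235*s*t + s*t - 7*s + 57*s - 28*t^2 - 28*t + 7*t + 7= -8*s^3 - 49*s^2 + 50*s + t^2*(-4*s - 28) + t*(-33*s^2 - 234*s - 21) + 7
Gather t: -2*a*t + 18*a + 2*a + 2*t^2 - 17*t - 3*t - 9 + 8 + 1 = 20*a + 2*t^2 + t*(-2*a - 20)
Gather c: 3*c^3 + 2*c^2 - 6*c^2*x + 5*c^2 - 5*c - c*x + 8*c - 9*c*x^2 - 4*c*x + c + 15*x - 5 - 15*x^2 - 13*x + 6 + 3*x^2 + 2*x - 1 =3*c^3 + c^2*(7 - 6*x) + c*(-9*x^2 - 5*x + 4) - 12*x^2 + 4*x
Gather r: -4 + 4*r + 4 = 4*r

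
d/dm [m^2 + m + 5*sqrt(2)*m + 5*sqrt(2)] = 2*m + 1 + 5*sqrt(2)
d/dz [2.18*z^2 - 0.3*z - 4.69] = 4.36*z - 0.3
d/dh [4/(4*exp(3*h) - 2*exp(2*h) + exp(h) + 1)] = (-48*exp(2*h) + 16*exp(h) - 4)*exp(h)/(4*exp(3*h) - 2*exp(2*h) + exp(h) + 1)^2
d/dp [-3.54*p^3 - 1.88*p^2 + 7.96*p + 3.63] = -10.62*p^2 - 3.76*p + 7.96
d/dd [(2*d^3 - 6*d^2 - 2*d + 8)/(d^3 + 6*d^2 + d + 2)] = 2*(9*d^4 + 4*d^3 - 3*d^2 - 60*d - 6)/(d^6 + 12*d^5 + 38*d^4 + 16*d^3 + 25*d^2 + 4*d + 4)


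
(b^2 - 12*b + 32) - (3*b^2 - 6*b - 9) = -2*b^2 - 6*b + 41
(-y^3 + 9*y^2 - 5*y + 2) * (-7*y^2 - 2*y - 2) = 7*y^5 - 61*y^4 + 19*y^3 - 22*y^2 + 6*y - 4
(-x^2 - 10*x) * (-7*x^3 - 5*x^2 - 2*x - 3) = 7*x^5 + 75*x^4 + 52*x^3 + 23*x^2 + 30*x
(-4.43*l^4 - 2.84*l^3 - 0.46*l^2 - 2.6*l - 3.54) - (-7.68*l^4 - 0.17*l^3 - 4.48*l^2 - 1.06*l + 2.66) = 3.25*l^4 - 2.67*l^3 + 4.02*l^2 - 1.54*l - 6.2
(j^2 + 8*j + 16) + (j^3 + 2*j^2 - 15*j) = j^3 + 3*j^2 - 7*j + 16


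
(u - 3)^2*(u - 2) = u^3 - 8*u^2 + 21*u - 18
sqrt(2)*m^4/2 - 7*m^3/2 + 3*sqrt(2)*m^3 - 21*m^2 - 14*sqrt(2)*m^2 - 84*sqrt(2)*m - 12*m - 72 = (m + 6)*(m - 6*sqrt(2))*(m + 2*sqrt(2))*(sqrt(2)*m/2 + 1/2)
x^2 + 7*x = x*(x + 7)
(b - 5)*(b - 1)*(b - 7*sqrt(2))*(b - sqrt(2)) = b^4 - 8*sqrt(2)*b^3 - 6*b^3 + 19*b^2 + 48*sqrt(2)*b^2 - 84*b - 40*sqrt(2)*b + 70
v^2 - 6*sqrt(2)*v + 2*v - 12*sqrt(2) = (v + 2)*(v - 6*sqrt(2))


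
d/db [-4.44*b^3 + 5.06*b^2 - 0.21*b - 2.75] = -13.32*b^2 + 10.12*b - 0.21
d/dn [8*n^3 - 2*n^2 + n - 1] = 24*n^2 - 4*n + 1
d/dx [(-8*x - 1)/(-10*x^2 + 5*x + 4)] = (-80*x^2 - 20*x - 27)/(100*x^4 - 100*x^3 - 55*x^2 + 40*x + 16)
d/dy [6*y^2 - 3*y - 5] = 12*y - 3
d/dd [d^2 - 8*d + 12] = 2*d - 8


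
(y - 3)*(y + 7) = y^2 + 4*y - 21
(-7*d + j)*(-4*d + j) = 28*d^2 - 11*d*j + j^2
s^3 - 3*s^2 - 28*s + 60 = (s - 6)*(s - 2)*(s + 5)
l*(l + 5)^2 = l^3 + 10*l^2 + 25*l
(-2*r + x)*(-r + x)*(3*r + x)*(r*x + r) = 6*r^4*x + 6*r^4 - 7*r^3*x^2 - 7*r^3*x + r*x^4 + r*x^3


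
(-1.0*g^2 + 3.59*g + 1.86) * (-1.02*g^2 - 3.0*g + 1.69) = 1.02*g^4 - 0.6618*g^3 - 14.3572*g^2 + 0.4871*g + 3.1434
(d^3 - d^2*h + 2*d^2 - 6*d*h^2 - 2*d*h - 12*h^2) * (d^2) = d^5 - d^4*h + 2*d^4 - 6*d^3*h^2 - 2*d^3*h - 12*d^2*h^2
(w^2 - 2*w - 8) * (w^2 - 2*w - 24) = w^4 - 4*w^3 - 28*w^2 + 64*w + 192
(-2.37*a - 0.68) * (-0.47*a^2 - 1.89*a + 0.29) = 1.1139*a^3 + 4.7989*a^2 + 0.5979*a - 0.1972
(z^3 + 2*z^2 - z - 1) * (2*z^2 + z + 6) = 2*z^5 + 5*z^4 + 6*z^3 + 9*z^2 - 7*z - 6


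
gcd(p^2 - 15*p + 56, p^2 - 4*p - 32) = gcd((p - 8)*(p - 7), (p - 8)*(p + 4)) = p - 8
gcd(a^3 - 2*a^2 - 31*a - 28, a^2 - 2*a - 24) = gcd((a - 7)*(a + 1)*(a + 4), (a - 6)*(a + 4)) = a + 4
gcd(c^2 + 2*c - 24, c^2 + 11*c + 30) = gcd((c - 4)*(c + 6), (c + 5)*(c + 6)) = c + 6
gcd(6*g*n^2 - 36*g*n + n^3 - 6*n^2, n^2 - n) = n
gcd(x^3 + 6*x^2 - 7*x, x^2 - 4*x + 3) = x - 1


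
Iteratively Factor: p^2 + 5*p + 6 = (p + 2)*(p + 3)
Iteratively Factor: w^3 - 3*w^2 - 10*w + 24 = (w - 4)*(w^2 + w - 6) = (w - 4)*(w + 3)*(w - 2)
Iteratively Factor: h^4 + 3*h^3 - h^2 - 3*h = (h)*(h^3 + 3*h^2 - h - 3) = h*(h + 3)*(h^2 - 1) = h*(h + 1)*(h + 3)*(h - 1)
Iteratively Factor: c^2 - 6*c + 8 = (c - 2)*(c - 4)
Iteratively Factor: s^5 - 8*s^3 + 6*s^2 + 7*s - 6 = (s - 1)*(s^4 + s^3 - 7*s^2 - s + 6) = (s - 2)*(s - 1)*(s^3 + 3*s^2 - s - 3) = (s - 2)*(s - 1)*(s + 3)*(s^2 - 1) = (s - 2)*(s - 1)^2*(s + 3)*(s + 1)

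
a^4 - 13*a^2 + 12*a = a*(a - 3)*(a - 1)*(a + 4)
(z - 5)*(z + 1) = z^2 - 4*z - 5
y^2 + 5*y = y*(y + 5)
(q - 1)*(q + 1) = q^2 - 1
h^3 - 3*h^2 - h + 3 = (h - 3)*(h - 1)*(h + 1)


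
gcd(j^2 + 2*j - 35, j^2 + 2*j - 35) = j^2 + 2*j - 35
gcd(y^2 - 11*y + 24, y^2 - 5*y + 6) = y - 3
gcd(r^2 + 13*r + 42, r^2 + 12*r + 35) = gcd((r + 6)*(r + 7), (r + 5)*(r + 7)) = r + 7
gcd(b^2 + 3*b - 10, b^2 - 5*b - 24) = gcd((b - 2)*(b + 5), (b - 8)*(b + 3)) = 1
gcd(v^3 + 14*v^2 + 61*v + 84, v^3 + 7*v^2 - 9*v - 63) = v^2 + 10*v + 21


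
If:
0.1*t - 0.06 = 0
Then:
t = 0.60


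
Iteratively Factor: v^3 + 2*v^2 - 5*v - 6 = (v - 2)*(v^2 + 4*v + 3) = (v - 2)*(v + 1)*(v + 3)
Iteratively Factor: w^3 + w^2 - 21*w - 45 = (w + 3)*(w^2 - 2*w - 15) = (w + 3)^2*(w - 5)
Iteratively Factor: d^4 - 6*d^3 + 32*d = (d - 4)*(d^3 - 2*d^2 - 8*d) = (d - 4)*(d + 2)*(d^2 - 4*d) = (d - 4)^2*(d + 2)*(d)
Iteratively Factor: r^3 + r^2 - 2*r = (r + 2)*(r^2 - r) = (r - 1)*(r + 2)*(r)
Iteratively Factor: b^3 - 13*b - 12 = (b - 4)*(b^2 + 4*b + 3) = (b - 4)*(b + 1)*(b + 3)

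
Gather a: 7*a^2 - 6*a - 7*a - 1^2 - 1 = 7*a^2 - 13*a - 2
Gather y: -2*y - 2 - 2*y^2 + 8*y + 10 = -2*y^2 + 6*y + 8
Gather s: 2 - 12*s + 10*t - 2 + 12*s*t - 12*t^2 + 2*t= s*(12*t - 12) - 12*t^2 + 12*t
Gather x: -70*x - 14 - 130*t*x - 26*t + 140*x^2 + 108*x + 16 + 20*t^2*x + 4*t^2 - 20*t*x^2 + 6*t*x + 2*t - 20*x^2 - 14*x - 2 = 4*t^2 - 24*t + x^2*(120 - 20*t) + x*(20*t^2 - 124*t + 24)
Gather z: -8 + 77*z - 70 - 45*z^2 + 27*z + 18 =-45*z^2 + 104*z - 60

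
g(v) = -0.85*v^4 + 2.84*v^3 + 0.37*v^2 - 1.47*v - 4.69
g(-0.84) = -5.30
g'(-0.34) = -0.60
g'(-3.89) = 324.71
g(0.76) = -4.63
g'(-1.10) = 12.55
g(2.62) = 5.02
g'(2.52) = 0.09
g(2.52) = 5.13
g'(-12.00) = 7091.73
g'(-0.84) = 5.94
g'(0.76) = 2.52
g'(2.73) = -5.13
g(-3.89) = -355.18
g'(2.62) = -2.19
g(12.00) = -12687.13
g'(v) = -3.4*v^3 + 8.52*v^2 + 0.74*v - 1.47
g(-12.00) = -22466.89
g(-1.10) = -7.65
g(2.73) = 4.62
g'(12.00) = -4640.91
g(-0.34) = -4.27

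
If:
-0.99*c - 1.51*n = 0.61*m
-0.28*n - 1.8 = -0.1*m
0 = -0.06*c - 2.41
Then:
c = -40.17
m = 43.05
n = 8.94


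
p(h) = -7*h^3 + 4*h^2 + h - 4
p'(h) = -21*h^2 + 8*h + 1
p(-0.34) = -3.60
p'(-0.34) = -4.15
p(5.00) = -774.00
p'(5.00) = -484.00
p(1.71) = -25.60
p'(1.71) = -46.73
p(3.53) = -258.54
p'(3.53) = -232.44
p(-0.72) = -0.03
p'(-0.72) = -15.65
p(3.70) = -300.11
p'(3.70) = -256.89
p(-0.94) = 4.41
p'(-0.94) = -25.08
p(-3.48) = 335.97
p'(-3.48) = -281.16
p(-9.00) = 5414.00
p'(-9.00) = -1772.00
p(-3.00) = 218.00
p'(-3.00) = -212.00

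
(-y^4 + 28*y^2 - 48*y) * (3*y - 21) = -3*y^5 + 21*y^4 + 84*y^3 - 732*y^2 + 1008*y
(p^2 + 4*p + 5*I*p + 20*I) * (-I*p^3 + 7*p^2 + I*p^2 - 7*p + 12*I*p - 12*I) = -I*p^5 + 12*p^4 - 3*I*p^4 + 36*p^3 + 51*I*p^3 - 108*p^2 + 141*I*p^2 - 180*p - 188*I*p + 240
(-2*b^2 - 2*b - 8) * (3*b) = -6*b^3 - 6*b^2 - 24*b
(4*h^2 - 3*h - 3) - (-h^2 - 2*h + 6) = 5*h^2 - h - 9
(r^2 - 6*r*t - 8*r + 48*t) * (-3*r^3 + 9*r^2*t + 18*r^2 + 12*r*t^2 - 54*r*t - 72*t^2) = -3*r^5 + 27*r^4*t + 42*r^4 - 42*r^3*t^2 - 378*r^3*t - 144*r^3 - 72*r^2*t^3 + 588*r^2*t^2 + 1296*r^2*t + 1008*r*t^3 - 2016*r*t^2 - 3456*t^3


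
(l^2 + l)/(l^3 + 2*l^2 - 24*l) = (l + 1)/(l^2 + 2*l - 24)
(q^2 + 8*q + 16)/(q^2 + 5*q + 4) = (q + 4)/(q + 1)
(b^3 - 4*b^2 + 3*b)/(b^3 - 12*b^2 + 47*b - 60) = b*(b - 1)/(b^2 - 9*b + 20)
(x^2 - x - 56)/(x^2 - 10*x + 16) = (x + 7)/(x - 2)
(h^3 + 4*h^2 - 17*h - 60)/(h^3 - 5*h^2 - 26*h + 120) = (h + 3)/(h - 6)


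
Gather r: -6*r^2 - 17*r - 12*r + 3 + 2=-6*r^2 - 29*r + 5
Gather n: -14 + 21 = 7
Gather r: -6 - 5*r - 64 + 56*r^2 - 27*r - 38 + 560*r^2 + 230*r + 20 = 616*r^2 + 198*r - 88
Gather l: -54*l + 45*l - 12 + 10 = -9*l - 2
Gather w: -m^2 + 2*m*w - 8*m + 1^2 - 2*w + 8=-m^2 - 8*m + w*(2*m - 2) + 9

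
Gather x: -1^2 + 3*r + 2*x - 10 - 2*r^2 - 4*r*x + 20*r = -2*r^2 + 23*r + x*(2 - 4*r) - 11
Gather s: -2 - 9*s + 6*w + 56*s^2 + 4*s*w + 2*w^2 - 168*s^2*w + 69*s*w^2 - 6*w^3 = s^2*(56 - 168*w) + s*(69*w^2 + 4*w - 9) - 6*w^3 + 2*w^2 + 6*w - 2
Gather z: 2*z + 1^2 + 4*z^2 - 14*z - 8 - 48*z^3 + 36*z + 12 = -48*z^3 + 4*z^2 + 24*z + 5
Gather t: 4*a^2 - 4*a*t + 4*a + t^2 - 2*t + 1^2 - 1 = 4*a^2 + 4*a + t^2 + t*(-4*a - 2)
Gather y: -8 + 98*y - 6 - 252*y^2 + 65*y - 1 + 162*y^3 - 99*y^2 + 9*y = 162*y^3 - 351*y^2 + 172*y - 15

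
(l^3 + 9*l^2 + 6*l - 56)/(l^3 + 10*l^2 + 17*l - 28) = (l - 2)/(l - 1)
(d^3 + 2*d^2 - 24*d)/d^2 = d + 2 - 24/d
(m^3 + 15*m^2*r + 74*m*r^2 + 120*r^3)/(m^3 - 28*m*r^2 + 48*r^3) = (m^2 + 9*m*r + 20*r^2)/(m^2 - 6*m*r + 8*r^2)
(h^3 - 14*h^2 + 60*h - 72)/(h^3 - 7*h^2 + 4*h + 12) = (h - 6)/(h + 1)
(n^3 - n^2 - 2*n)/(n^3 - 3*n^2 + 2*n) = (n + 1)/(n - 1)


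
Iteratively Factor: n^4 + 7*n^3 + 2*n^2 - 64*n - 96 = (n + 4)*(n^3 + 3*n^2 - 10*n - 24) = (n + 2)*(n + 4)*(n^2 + n - 12) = (n + 2)*(n + 4)^2*(n - 3)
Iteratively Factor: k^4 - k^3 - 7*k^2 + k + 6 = (k - 3)*(k^3 + 2*k^2 - k - 2) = (k - 3)*(k + 1)*(k^2 + k - 2) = (k - 3)*(k - 1)*(k + 1)*(k + 2)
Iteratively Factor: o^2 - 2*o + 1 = (o - 1)*(o - 1)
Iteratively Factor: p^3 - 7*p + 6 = (p - 2)*(p^2 + 2*p - 3) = (p - 2)*(p + 3)*(p - 1)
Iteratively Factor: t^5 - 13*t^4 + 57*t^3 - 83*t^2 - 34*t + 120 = (t + 1)*(t^4 - 14*t^3 + 71*t^2 - 154*t + 120) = (t - 4)*(t + 1)*(t^3 - 10*t^2 + 31*t - 30) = (t - 5)*(t - 4)*(t + 1)*(t^2 - 5*t + 6) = (t - 5)*(t - 4)*(t - 2)*(t + 1)*(t - 3)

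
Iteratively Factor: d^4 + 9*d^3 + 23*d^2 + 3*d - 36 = (d + 4)*(d^3 + 5*d^2 + 3*d - 9) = (d + 3)*(d + 4)*(d^2 + 2*d - 3) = (d - 1)*(d + 3)*(d + 4)*(d + 3)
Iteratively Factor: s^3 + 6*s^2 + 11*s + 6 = (s + 2)*(s^2 + 4*s + 3) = (s + 2)*(s + 3)*(s + 1)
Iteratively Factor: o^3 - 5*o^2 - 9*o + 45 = (o - 3)*(o^2 - 2*o - 15) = (o - 5)*(o - 3)*(o + 3)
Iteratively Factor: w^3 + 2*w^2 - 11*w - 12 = (w + 4)*(w^2 - 2*w - 3) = (w + 1)*(w + 4)*(w - 3)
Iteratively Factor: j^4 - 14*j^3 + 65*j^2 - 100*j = (j)*(j^3 - 14*j^2 + 65*j - 100) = j*(j - 5)*(j^2 - 9*j + 20) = j*(j - 5)*(j - 4)*(j - 5)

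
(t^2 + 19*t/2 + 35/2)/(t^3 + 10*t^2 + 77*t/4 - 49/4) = 2*(2*t + 5)/(4*t^2 + 12*t - 7)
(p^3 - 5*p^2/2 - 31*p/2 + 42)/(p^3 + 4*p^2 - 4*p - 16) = (2*p^2 - 13*p + 21)/(2*(p^2 - 4))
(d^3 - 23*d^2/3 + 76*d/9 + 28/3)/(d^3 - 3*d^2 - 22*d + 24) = (9*d^2 - 15*d - 14)/(9*(d^2 + 3*d - 4))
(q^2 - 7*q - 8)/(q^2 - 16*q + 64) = (q + 1)/(q - 8)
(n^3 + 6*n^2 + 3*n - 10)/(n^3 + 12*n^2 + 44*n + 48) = (n^2 + 4*n - 5)/(n^2 + 10*n + 24)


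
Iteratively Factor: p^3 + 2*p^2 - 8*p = (p - 2)*(p^2 + 4*p) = p*(p - 2)*(p + 4)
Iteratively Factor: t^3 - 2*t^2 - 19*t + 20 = (t + 4)*(t^2 - 6*t + 5) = (t - 5)*(t + 4)*(t - 1)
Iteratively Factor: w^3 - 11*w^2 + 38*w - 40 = (w - 4)*(w^2 - 7*w + 10) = (w - 5)*(w - 4)*(w - 2)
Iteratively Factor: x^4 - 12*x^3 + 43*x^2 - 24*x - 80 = (x + 1)*(x^3 - 13*x^2 + 56*x - 80) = (x - 5)*(x + 1)*(x^2 - 8*x + 16) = (x - 5)*(x - 4)*(x + 1)*(x - 4)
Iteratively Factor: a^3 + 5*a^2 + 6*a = (a + 3)*(a^2 + 2*a) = (a + 2)*(a + 3)*(a)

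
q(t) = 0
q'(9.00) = 0.00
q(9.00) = 0.00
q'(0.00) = 0.00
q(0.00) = 0.00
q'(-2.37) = 0.00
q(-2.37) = 0.00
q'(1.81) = 0.00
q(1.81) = 0.00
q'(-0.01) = 0.00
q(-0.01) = 0.00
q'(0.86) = 0.00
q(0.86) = 0.00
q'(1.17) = 0.00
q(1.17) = 0.00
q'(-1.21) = 0.00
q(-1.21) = 0.00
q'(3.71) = 0.00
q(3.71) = 0.00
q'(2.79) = 0.00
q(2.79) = 0.00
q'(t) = 0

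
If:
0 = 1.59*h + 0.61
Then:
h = -0.38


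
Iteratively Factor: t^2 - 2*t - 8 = (t + 2)*(t - 4)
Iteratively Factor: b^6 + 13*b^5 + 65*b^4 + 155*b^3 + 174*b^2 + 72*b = (b)*(b^5 + 13*b^4 + 65*b^3 + 155*b^2 + 174*b + 72) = b*(b + 3)*(b^4 + 10*b^3 + 35*b^2 + 50*b + 24) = b*(b + 2)*(b + 3)*(b^3 + 8*b^2 + 19*b + 12) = b*(b + 2)*(b + 3)*(b + 4)*(b^2 + 4*b + 3) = b*(b + 1)*(b + 2)*(b + 3)*(b + 4)*(b + 3)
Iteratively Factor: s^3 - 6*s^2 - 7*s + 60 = (s - 4)*(s^2 - 2*s - 15) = (s - 5)*(s - 4)*(s + 3)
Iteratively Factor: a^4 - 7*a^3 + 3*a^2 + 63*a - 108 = (a + 3)*(a^3 - 10*a^2 + 33*a - 36) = (a - 3)*(a + 3)*(a^2 - 7*a + 12) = (a - 3)^2*(a + 3)*(a - 4)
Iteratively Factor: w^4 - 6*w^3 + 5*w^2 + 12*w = (w - 3)*(w^3 - 3*w^2 - 4*w) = w*(w - 3)*(w^2 - 3*w - 4) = w*(w - 4)*(w - 3)*(w + 1)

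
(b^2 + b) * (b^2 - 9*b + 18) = b^4 - 8*b^3 + 9*b^2 + 18*b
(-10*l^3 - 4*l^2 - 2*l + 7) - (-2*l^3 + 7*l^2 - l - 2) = -8*l^3 - 11*l^2 - l + 9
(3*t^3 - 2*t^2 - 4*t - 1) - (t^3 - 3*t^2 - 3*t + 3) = 2*t^3 + t^2 - t - 4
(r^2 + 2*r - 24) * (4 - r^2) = -r^4 - 2*r^3 + 28*r^2 + 8*r - 96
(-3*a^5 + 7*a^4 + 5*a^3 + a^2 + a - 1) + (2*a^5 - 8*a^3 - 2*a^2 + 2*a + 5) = -a^5 + 7*a^4 - 3*a^3 - a^2 + 3*a + 4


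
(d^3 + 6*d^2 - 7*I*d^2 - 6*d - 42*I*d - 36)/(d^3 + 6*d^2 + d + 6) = (d - 6*I)/(d + I)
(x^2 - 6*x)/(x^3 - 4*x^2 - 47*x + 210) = x/(x^2 + 2*x - 35)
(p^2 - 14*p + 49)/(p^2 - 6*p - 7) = (p - 7)/(p + 1)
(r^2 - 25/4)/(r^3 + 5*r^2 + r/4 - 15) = (2*r - 5)/(2*r^2 + 5*r - 12)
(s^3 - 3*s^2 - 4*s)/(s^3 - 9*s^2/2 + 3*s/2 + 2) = 2*s*(s + 1)/(2*s^2 - s - 1)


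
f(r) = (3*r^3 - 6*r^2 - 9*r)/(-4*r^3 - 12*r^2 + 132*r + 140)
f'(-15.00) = -0.07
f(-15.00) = -1.27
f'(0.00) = -0.06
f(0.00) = 0.00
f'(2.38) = 0.04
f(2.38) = -0.05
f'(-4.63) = -0.77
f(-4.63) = 1.16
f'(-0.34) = -0.08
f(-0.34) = 0.02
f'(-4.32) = -0.60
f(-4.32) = 0.95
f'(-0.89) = -0.10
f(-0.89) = 0.07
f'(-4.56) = -0.73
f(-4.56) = 1.11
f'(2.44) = 0.05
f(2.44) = -0.04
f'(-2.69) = -0.22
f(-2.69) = 0.35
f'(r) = (9*r^2 - 12*r - 9)/(-4*r^3 - 12*r^2 + 132*r + 140) + (12*r^2 + 24*r - 132)*(3*r^3 - 6*r^2 - 9*r)/(-4*r^3 - 12*r^2 + 132*r + 140)^2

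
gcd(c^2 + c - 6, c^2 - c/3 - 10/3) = c - 2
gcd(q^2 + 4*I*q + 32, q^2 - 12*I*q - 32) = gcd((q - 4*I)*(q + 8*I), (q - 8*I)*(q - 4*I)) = q - 4*I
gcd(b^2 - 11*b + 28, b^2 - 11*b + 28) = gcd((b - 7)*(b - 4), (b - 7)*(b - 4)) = b^2 - 11*b + 28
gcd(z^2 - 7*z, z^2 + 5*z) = z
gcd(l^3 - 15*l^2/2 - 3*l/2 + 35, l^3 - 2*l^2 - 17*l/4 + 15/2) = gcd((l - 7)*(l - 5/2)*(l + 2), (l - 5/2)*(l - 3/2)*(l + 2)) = l^2 - l/2 - 5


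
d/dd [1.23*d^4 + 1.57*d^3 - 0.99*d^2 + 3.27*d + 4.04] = 4.92*d^3 + 4.71*d^2 - 1.98*d + 3.27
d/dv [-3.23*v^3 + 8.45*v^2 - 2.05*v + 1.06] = -9.69*v^2 + 16.9*v - 2.05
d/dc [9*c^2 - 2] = 18*c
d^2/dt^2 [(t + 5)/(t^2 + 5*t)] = 2/t^3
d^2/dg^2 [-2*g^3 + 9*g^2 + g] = 18 - 12*g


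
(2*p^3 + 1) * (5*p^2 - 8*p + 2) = 10*p^5 - 16*p^4 + 4*p^3 + 5*p^2 - 8*p + 2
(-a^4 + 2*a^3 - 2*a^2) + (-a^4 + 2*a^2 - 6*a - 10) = -2*a^4 + 2*a^3 - 6*a - 10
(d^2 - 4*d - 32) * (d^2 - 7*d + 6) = d^4 - 11*d^3 + 2*d^2 + 200*d - 192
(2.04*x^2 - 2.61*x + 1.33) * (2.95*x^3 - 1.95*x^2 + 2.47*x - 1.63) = 6.018*x^5 - 11.6775*x^4 + 14.0518*x^3 - 12.3654*x^2 + 7.5394*x - 2.1679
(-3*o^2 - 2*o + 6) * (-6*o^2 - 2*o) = 18*o^4 + 18*o^3 - 32*o^2 - 12*o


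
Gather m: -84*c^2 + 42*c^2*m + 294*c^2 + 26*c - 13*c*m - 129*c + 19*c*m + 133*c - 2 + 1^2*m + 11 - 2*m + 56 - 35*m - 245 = 210*c^2 + 30*c + m*(42*c^2 + 6*c - 36) - 180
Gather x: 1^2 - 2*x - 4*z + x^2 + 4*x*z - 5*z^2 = x^2 + x*(4*z - 2) - 5*z^2 - 4*z + 1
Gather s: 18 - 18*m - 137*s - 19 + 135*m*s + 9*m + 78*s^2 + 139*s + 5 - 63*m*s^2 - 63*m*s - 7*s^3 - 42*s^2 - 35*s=-9*m - 7*s^3 + s^2*(36 - 63*m) + s*(72*m - 33) + 4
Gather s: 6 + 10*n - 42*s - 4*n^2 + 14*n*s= -4*n^2 + 10*n + s*(14*n - 42) + 6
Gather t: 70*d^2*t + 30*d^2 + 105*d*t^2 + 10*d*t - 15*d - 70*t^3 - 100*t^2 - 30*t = 30*d^2 - 15*d - 70*t^3 + t^2*(105*d - 100) + t*(70*d^2 + 10*d - 30)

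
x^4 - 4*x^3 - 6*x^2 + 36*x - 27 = (x - 3)^2*(x - 1)*(x + 3)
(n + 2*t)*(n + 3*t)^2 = n^3 + 8*n^2*t + 21*n*t^2 + 18*t^3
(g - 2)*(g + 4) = g^2 + 2*g - 8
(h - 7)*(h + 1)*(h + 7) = h^3 + h^2 - 49*h - 49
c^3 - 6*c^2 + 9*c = c*(c - 3)^2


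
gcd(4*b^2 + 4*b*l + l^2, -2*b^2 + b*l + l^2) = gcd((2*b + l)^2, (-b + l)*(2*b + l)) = 2*b + l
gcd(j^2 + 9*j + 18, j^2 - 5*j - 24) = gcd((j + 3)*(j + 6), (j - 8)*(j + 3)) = j + 3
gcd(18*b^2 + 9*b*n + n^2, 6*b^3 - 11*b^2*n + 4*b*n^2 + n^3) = 6*b + n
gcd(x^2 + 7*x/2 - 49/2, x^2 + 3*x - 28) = x + 7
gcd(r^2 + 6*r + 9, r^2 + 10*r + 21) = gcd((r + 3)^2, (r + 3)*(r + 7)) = r + 3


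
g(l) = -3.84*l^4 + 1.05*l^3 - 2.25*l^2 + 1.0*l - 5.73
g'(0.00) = 1.00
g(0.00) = -5.73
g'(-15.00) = 52617.25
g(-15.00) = -198470.73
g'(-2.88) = 407.01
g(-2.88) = -316.54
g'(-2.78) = 367.86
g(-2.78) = -277.81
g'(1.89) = -99.95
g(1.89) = -53.79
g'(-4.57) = 1553.37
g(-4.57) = -1832.43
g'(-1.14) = 32.98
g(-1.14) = -17.84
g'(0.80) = -8.45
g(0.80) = -7.41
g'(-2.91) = 419.27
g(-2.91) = -328.93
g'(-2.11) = 168.81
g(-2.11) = -103.83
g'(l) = -15.36*l^3 + 3.15*l^2 - 4.5*l + 1.0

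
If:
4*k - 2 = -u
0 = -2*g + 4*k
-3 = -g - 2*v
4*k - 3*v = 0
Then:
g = 9/7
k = 9/14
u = -4/7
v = 6/7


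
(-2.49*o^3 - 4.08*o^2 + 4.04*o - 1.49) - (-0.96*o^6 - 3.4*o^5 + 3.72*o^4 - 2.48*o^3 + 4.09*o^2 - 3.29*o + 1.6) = 0.96*o^6 + 3.4*o^5 - 3.72*o^4 - 0.0100000000000002*o^3 - 8.17*o^2 + 7.33*o - 3.09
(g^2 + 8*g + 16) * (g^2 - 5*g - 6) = g^4 + 3*g^3 - 30*g^2 - 128*g - 96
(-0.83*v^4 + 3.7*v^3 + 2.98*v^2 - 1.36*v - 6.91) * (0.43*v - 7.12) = -0.3569*v^5 + 7.5006*v^4 - 25.0626*v^3 - 21.8024*v^2 + 6.7119*v + 49.1992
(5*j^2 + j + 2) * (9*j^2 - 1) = 45*j^4 + 9*j^3 + 13*j^2 - j - 2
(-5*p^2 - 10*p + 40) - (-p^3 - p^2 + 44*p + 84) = p^3 - 4*p^2 - 54*p - 44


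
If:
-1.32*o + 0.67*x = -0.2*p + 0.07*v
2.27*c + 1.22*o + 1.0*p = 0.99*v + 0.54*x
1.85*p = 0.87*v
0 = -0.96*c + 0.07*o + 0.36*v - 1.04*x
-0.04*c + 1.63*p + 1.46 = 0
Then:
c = -0.41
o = -0.19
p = -0.91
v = -1.93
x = -0.30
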